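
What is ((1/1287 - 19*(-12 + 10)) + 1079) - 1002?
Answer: 148006/1287 ≈ 115.00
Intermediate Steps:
((1/1287 - 19*(-12 + 10)) + 1079) - 1002 = ((1/1287 - 19*(-2)) + 1079) - 1002 = ((1/1287 + 38) + 1079) - 1002 = (48907/1287 + 1079) - 1002 = 1437580/1287 - 1002 = 148006/1287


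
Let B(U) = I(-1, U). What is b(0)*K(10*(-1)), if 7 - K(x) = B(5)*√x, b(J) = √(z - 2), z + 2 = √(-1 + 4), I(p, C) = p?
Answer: √(-4 + √3)*(7 + I*√10) ≈ -4.7623 + 10.542*I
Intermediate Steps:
B(U) = -1
z = -2 + √3 (z = -2 + √(-1 + 4) = -2 + √3 ≈ -0.26795)
b(J) = √(-4 + √3) (b(J) = √((-2 + √3) - 2) = √(-4 + √3))
K(x) = 7 + √x (K(x) = 7 - (-1)*√x = 7 + √x)
b(0)*K(10*(-1)) = √(-4 + √3)*(7 + √(10*(-1))) = √(-4 + √3)*(7 + √(-10)) = √(-4 + √3)*(7 + I*√10)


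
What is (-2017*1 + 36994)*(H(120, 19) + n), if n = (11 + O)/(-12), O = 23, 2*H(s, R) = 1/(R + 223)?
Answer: -47930149/484 ≈ -99029.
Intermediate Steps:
H(s, R) = 1/(2*(223 + R)) (H(s, R) = 1/(2*(R + 223)) = 1/(2*(223 + R)))
n = -17/6 (n = (11 + 23)/(-12) = -1/12*34 = -17/6 ≈ -2.8333)
(-2017*1 + 36994)*(H(120, 19) + n) = (-2017*1 + 36994)*(1/(2*(223 + 19)) - 17/6) = (-2017 + 36994)*((½)/242 - 17/6) = 34977*((½)*(1/242) - 17/6) = 34977*(1/484 - 17/6) = 34977*(-4111/1452) = -47930149/484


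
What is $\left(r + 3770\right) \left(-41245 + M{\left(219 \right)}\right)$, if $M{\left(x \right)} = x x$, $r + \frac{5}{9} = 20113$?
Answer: $\frac{1443550472}{9} \approx 1.6039 \cdot 10^{8}$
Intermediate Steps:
$r = \frac{181012}{9}$ ($r = - \frac{5}{9} + 20113 = \frac{181012}{9} \approx 20112.0$)
$M{\left(x \right)} = x^{2}$
$\left(r + 3770\right) \left(-41245 + M{\left(219 \right)}\right) = \left(\frac{181012}{9} + 3770\right) \left(-41245 + 219^{2}\right) = \frac{214942 \left(-41245 + 47961\right)}{9} = \frac{214942}{9} \cdot 6716 = \frac{1443550472}{9}$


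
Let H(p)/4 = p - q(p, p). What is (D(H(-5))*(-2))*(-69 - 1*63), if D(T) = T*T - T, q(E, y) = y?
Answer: 0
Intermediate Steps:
H(p) = 0 (H(p) = 4*(p - p) = 4*0 = 0)
D(T) = T² - T
(D(H(-5))*(-2))*(-69 - 1*63) = ((0*(-1 + 0))*(-2))*(-69 - 1*63) = ((0*(-1))*(-2))*(-69 - 63) = (0*(-2))*(-132) = 0*(-132) = 0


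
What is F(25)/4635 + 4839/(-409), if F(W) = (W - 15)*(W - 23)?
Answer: -4484117/379143 ≈ -11.827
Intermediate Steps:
F(W) = (-23 + W)*(-15 + W) (F(W) = (-15 + W)*(-23 + W) = (-23 + W)*(-15 + W))
F(25)/4635 + 4839/(-409) = (345 + 25² - 38*25)/4635 + 4839/(-409) = (345 + 625 - 950)*(1/4635) + 4839*(-1/409) = 20*(1/4635) - 4839/409 = 4/927 - 4839/409 = -4484117/379143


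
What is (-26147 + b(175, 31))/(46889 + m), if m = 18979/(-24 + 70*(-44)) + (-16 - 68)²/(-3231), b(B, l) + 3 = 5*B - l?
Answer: -28199386816/52240853707 ≈ -0.53980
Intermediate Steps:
b(B, l) = -3 - l + 5*B (b(B, l) = -3 + (5*B - l) = -3 + (-l + 5*B) = -3 - l + 5*B)
m = -9246997/1114336 (m = 18979/(-24 - 3080) + (-84)²*(-1/3231) = 18979/(-3104) + 7056*(-1/3231) = 18979*(-1/3104) - 784/359 = -18979/3104 - 784/359 = -9246997/1114336 ≈ -8.2982)
(-26147 + b(175, 31))/(46889 + m) = (-26147 + (-3 - 1*31 + 5*175))/(46889 - 9246997/1114336) = (-26147 + (-3 - 31 + 875))/(52240853707/1114336) = (-26147 + 841)*(1114336/52240853707) = -25306*1114336/52240853707 = -28199386816/52240853707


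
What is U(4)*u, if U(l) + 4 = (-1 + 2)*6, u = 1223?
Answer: 2446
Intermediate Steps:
U(l) = 2 (U(l) = -4 + (-1 + 2)*6 = -4 + 1*6 = -4 + 6 = 2)
U(4)*u = 2*1223 = 2446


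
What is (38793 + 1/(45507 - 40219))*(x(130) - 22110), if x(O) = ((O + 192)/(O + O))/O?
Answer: -15330279422919203/17873440 ≈ -8.5771e+8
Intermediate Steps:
x(O) = (192 + O)/(2*O**2) (x(O) = ((192 + O)/((2*O)))/O = ((192 + O)*(1/(2*O)))/O = ((192 + O)/(2*O))/O = (192 + O)/(2*O**2))
(38793 + 1/(45507 - 40219))*(x(130) - 22110) = (38793 + 1/(45507 - 40219))*((1/2)*(192 + 130)/130**2 - 22110) = (38793 + 1/5288)*((1/2)*(1/16900)*322 - 22110) = (38793 + 1/5288)*(161/16900 - 22110) = (205137385/5288)*(-373658839/16900) = -15330279422919203/17873440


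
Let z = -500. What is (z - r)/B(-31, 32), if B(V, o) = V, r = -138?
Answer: 362/31 ≈ 11.677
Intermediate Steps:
(z - r)/B(-31, 32) = (-500 - 1*(-138))/(-31) = (-500 + 138)*(-1/31) = -362*(-1/31) = 362/31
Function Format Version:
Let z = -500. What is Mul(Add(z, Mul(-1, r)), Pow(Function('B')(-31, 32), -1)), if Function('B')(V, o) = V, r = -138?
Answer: Rational(362, 31) ≈ 11.677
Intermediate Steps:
Mul(Add(z, Mul(-1, r)), Pow(Function('B')(-31, 32), -1)) = Mul(Add(-500, Mul(-1, -138)), Pow(-31, -1)) = Mul(Add(-500, 138), Rational(-1, 31)) = Mul(-362, Rational(-1, 31)) = Rational(362, 31)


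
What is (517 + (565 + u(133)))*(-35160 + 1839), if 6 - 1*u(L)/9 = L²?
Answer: 5266883865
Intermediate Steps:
u(L) = 54 - 9*L²
(517 + (565 + u(133)))*(-35160 + 1839) = (517 + (565 + (54 - 9*133²)))*(-35160 + 1839) = (517 + (565 + (54 - 9*17689)))*(-33321) = (517 + (565 + (54 - 159201)))*(-33321) = (517 + (565 - 159147))*(-33321) = (517 - 158582)*(-33321) = -158065*(-33321) = 5266883865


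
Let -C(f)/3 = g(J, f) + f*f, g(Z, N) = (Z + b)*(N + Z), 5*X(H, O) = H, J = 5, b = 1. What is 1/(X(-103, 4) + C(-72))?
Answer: -5/71833 ≈ -6.9606e-5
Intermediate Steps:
X(H, O) = H/5
g(Z, N) = (1 + Z)*(N + Z) (g(Z, N) = (Z + 1)*(N + Z) = (1 + Z)*(N + Z))
C(f) = -90 - 18*f - 3*f² (C(f) = -3*((f + 5 + 5² + f*5) + f*f) = -3*((f + 5 + 25 + 5*f) + f²) = -3*((30 + 6*f) + f²) = -3*(30 + f² + 6*f) = -90 - 18*f - 3*f²)
1/(X(-103, 4) + C(-72)) = 1/((⅕)*(-103) + (-90 - 18*(-72) - 3*(-72)²)) = 1/(-103/5 + (-90 + 1296 - 3*5184)) = 1/(-103/5 + (-90 + 1296 - 15552)) = 1/(-103/5 - 14346) = 1/(-71833/5) = -5/71833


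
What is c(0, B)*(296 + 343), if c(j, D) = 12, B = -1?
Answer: 7668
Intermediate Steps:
c(0, B)*(296 + 343) = 12*(296 + 343) = 12*639 = 7668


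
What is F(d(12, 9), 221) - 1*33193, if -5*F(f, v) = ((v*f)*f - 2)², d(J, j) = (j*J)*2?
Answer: -106316184994641/5 ≈ -2.1263e+13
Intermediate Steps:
d(J, j) = 2*J*j (d(J, j) = (J*j)*2 = 2*J*j)
F(f, v) = -(-2 + v*f²)²/5 (F(f, v) = -((v*f)*f - 2)²/5 = -((f*v)*f - 2)²/5 = -(v*f² - 2)²/5 = -(-2 + v*f²)²/5)
F(d(12, 9), 221) - 1*33193 = -(-2 + 221*(2*12*9)²)²/5 - 1*33193 = -(-2 + 221*216²)²/5 - 33193 = -(-2 + 221*46656)²/5 - 33193 = -(-2 + 10310976)²/5 - 33193 = -⅕*10310974² - 33193 = -⅕*106316184828676 - 33193 = -106316184828676/5 - 33193 = -106316184994641/5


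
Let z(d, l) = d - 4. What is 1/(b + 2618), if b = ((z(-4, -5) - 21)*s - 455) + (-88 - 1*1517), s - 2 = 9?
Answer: 1/239 ≈ 0.0041841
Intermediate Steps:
s = 11 (s = 2 + 9 = 11)
z(d, l) = -4 + d
b = -2379 (b = (((-4 - 4) - 21)*11 - 455) + (-88 - 1*1517) = ((-8 - 21)*11 - 455) + (-88 - 1517) = (-29*11 - 455) - 1605 = (-319 - 455) - 1605 = -774 - 1605 = -2379)
1/(b + 2618) = 1/(-2379 + 2618) = 1/239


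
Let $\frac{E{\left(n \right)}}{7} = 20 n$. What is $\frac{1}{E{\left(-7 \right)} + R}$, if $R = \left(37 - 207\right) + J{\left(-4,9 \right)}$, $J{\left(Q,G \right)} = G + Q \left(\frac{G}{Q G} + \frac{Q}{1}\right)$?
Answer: $- \frac{1}{1124} \approx -0.00088968$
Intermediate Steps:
$E{\left(n \right)} = 140 n$ ($E{\left(n \right)} = 7 \cdot 20 n = 140 n$)
$J{\left(Q,G \right)} = G + Q \left(Q + \frac{1}{Q}\right)$ ($J{\left(Q,G \right)} = G + Q \left(\frac{G}{G Q} + Q 1\right) = G + Q \left(G \frac{1}{G Q} + Q\right) = G + Q \left(\frac{1}{Q} + Q\right) = G + Q \left(Q + \frac{1}{Q}\right)$)
$R = -144$ ($R = \left(37 - 207\right) + \left(1 + 9 + \left(-4\right)^{2}\right) = -170 + \left(1 + 9 + 16\right) = -170 + 26 = -144$)
$\frac{1}{E{\left(-7 \right)} + R} = \frac{1}{140 \left(-7\right) - 144} = \frac{1}{-980 - 144} = \frac{1}{-1124} = - \frac{1}{1124}$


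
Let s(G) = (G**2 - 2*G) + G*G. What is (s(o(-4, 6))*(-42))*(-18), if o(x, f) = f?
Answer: 45360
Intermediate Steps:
s(G) = -2*G + 2*G**2 (s(G) = (G**2 - 2*G) + G**2 = -2*G + 2*G**2)
(s(o(-4, 6))*(-42))*(-18) = ((2*6*(-1 + 6))*(-42))*(-18) = ((2*6*5)*(-42))*(-18) = (60*(-42))*(-18) = -2520*(-18) = 45360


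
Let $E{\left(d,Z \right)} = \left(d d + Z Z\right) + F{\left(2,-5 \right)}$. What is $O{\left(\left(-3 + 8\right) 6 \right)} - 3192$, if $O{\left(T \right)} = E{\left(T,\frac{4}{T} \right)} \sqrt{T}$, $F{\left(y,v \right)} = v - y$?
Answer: $-3192 + \frac{200929 \sqrt{30}}{225} \approx 1699.3$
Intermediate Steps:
$E{\left(d,Z \right)} = -7 + Z^{2} + d^{2}$ ($E{\left(d,Z \right)} = \left(d d + Z Z\right) - 7 = \left(d^{2} + Z^{2}\right) - 7 = \left(Z^{2} + d^{2}\right) - 7 = -7 + Z^{2} + d^{2}$)
$O{\left(T \right)} = \sqrt{T} \left(-7 + T^{2} + \frac{16}{T^{2}}\right)$ ($O{\left(T \right)} = \left(-7 + \left(\frac{4}{T}\right)^{2} + T^{2}\right) \sqrt{T} = \left(-7 + \frac{16}{T^{2}} + T^{2}\right) \sqrt{T} = \left(-7 + T^{2} + \frac{16}{T^{2}}\right) \sqrt{T} = \sqrt{T} \left(-7 + T^{2} + \frac{16}{T^{2}}\right)$)
$O{\left(\left(-3 + 8\right) 6 \right)} - 3192 = \frac{16 + \left(\left(-3 + 8\right) 6\right)^{2} \left(-7 + \left(\left(-3 + 8\right) 6\right)^{2}\right)}{6 \sqrt{6} \left(-3 + 8\right)^{\frac{3}{2}}} - 3192 = \frac{16 + \left(5 \cdot 6\right)^{2} \left(-7 + \left(5 \cdot 6\right)^{2}\right)}{30 \sqrt{30}} - 3192 = \frac{16 + 30^{2} \left(-7 + 30^{2}\right)}{30 \sqrt{30}} - 3192 = \frac{\sqrt{30}}{900} \left(16 + 900 \left(-7 + 900\right)\right) - 3192 = \frac{\sqrt{30}}{900} \left(16 + 900 \cdot 893\right) - 3192 = \frac{\sqrt{30}}{900} \left(16 + 803700\right) - 3192 = \frac{\sqrt{30}}{900} \cdot 803716 - 3192 = \frac{200929 \sqrt{30}}{225} - 3192 = -3192 + \frac{200929 \sqrt{30}}{225}$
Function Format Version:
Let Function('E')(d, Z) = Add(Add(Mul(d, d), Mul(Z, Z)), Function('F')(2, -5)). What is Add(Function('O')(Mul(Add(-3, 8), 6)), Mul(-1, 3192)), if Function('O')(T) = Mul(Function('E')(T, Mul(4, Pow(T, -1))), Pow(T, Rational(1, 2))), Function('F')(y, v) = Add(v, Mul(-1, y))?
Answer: Add(-3192, Mul(Rational(200929, 225), Pow(30, Rational(1, 2)))) ≈ 1699.3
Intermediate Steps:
Function('E')(d, Z) = Add(-7, Pow(Z, 2), Pow(d, 2)) (Function('E')(d, Z) = Add(Add(Mul(d, d), Mul(Z, Z)), Add(-5, Mul(-1, 2))) = Add(Add(Pow(d, 2), Pow(Z, 2)), Add(-5, -2)) = Add(Add(Pow(Z, 2), Pow(d, 2)), -7) = Add(-7, Pow(Z, 2), Pow(d, 2)))
Function('O')(T) = Mul(Pow(T, Rational(1, 2)), Add(-7, Pow(T, 2), Mul(16, Pow(T, -2)))) (Function('O')(T) = Mul(Add(-7, Pow(Mul(4, Pow(T, -1)), 2), Pow(T, 2)), Pow(T, Rational(1, 2))) = Mul(Add(-7, Mul(16, Pow(T, -2)), Pow(T, 2)), Pow(T, Rational(1, 2))) = Mul(Add(-7, Pow(T, 2), Mul(16, Pow(T, -2))), Pow(T, Rational(1, 2))) = Mul(Pow(T, Rational(1, 2)), Add(-7, Pow(T, 2), Mul(16, Pow(T, -2)))))
Add(Function('O')(Mul(Add(-3, 8), 6)), Mul(-1, 3192)) = Add(Mul(Pow(Mul(Add(-3, 8), 6), Rational(-3, 2)), Add(16, Mul(Pow(Mul(Add(-3, 8), 6), 2), Add(-7, Pow(Mul(Add(-3, 8), 6), 2))))), Mul(-1, 3192)) = Add(Mul(Pow(Mul(5, 6), Rational(-3, 2)), Add(16, Mul(Pow(Mul(5, 6), 2), Add(-7, Pow(Mul(5, 6), 2))))), -3192) = Add(Mul(Pow(30, Rational(-3, 2)), Add(16, Mul(Pow(30, 2), Add(-7, Pow(30, 2))))), -3192) = Add(Mul(Mul(Rational(1, 900), Pow(30, Rational(1, 2))), Add(16, Mul(900, Add(-7, 900)))), -3192) = Add(Mul(Mul(Rational(1, 900), Pow(30, Rational(1, 2))), Add(16, Mul(900, 893))), -3192) = Add(Mul(Mul(Rational(1, 900), Pow(30, Rational(1, 2))), Add(16, 803700)), -3192) = Add(Mul(Mul(Rational(1, 900), Pow(30, Rational(1, 2))), 803716), -3192) = Add(Mul(Rational(200929, 225), Pow(30, Rational(1, 2))), -3192) = Add(-3192, Mul(Rational(200929, 225), Pow(30, Rational(1, 2))))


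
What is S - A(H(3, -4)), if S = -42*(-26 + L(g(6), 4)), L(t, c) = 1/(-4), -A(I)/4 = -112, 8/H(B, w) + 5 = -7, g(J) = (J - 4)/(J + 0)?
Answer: 1309/2 ≈ 654.50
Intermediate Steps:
g(J) = (-4 + J)/J
H(B, w) = -2/3 (H(B, w) = 8/(-5 - 7) = 8/(-12) = 8*(-1/12) = -2/3)
A(I) = 448 (A(I) = -4*(-112) = 448)
L(t, c) = -1/4
S = 2205/2 (S = -42*(-26 - 1/4) = -42*(-105/4) = 2205/2 ≈ 1102.5)
S - A(H(3, -4)) = 2205/2 - 1*448 = 2205/2 - 448 = 1309/2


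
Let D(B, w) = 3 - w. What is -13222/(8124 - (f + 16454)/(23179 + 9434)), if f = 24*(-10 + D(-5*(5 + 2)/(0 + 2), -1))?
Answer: -30800649/18923693 ≈ -1.6276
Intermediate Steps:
f = -144 (f = 24*(-10 + (3 - 1*(-1))) = 24*(-10 + (3 + 1)) = 24*(-10 + 4) = 24*(-6) = -144)
-13222/(8124 - (f + 16454)/(23179 + 9434)) = -13222/(8124 - (-144 + 16454)/(23179 + 9434)) = -13222/(8124 - 16310/32613) = -13222/(8124 - 1*2330/4659) = -13222/(8124 - 2330/4659) = -13222/37847386/4659 = -13222*4659/37847386 = -30800649/18923693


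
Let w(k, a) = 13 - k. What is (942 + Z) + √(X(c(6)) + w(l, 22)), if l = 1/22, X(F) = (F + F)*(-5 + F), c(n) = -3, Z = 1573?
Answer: 2515 + 3*√3278/22 ≈ 2522.8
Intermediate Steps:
X(F) = 2*F*(-5 + F) (X(F) = (2*F)*(-5 + F) = 2*F*(-5 + F))
l = 1/22 ≈ 0.045455
(942 + Z) + √(X(c(6)) + w(l, 22)) = (942 + 1573) + √(2*(-3)*(-5 - 3) + (13 - 1*1/22)) = 2515 + √(2*(-3)*(-8) + (13 - 1/22)) = 2515 + √(48 + 285/22) = 2515 + √(1341/22) = 2515 + 3*√3278/22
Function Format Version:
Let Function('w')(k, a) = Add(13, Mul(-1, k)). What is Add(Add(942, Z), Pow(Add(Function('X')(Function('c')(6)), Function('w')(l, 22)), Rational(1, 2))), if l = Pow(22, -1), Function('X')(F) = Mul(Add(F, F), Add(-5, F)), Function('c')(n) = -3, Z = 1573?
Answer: Add(2515, Mul(Rational(3, 22), Pow(3278, Rational(1, 2)))) ≈ 2522.8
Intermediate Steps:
Function('X')(F) = Mul(2, F, Add(-5, F)) (Function('X')(F) = Mul(Mul(2, F), Add(-5, F)) = Mul(2, F, Add(-5, F)))
l = Rational(1, 22) ≈ 0.045455
Add(Add(942, Z), Pow(Add(Function('X')(Function('c')(6)), Function('w')(l, 22)), Rational(1, 2))) = Add(Add(942, 1573), Pow(Add(Mul(2, -3, Add(-5, -3)), Add(13, Mul(-1, Rational(1, 22)))), Rational(1, 2))) = Add(2515, Pow(Add(Mul(2, -3, -8), Add(13, Rational(-1, 22))), Rational(1, 2))) = Add(2515, Pow(Add(48, Rational(285, 22)), Rational(1, 2))) = Add(2515, Pow(Rational(1341, 22), Rational(1, 2))) = Add(2515, Mul(Rational(3, 22), Pow(3278, Rational(1, 2))))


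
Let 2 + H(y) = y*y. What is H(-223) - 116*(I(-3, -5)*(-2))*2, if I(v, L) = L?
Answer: 47407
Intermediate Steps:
H(y) = -2 + y**2 (H(y) = -2 + y*y = -2 + y**2)
H(-223) - 116*(I(-3, -5)*(-2))*2 = (-2 + (-223)**2) - 116*-5*(-2)*2 = (-2 + 49729) - 116*10*2 = 49727 - 116*20 = 49727 - 1*2320 = 49727 - 2320 = 47407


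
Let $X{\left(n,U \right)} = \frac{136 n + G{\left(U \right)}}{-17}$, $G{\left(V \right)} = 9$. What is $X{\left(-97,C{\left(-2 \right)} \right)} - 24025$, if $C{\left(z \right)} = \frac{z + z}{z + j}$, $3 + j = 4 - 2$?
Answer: $- \frac{395242}{17} \approx -23250.0$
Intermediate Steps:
$j = -1$ ($j = -3 + \left(4 - 2\right) = -3 + 2 = -1$)
$C{\left(z \right)} = \frac{2 z}{-1 + z}$ ($C{\left(z \right)} = \frac{z + z}{z - 1} = \frac{2 z}{-1 + z}$)
$X{\left(n,U \right)} = - \frac{9}{17} - 8 n$ ($X{\left(n,U \right)} = \frac{136 n + 9}{-17} = \left(9 + 136 n\right) \left(- \frac{1}{17}\right) = - \frac{9}{17} - 8 n$)
$X{\left(-97,C{\left(-2 \right)} \right)} - 24025 = \left(- \frac{9}{17} - -776\right) - 24025 = \left(- \frac{9}{17} + 776\right) - 24025 = \frac{13183}{17} - 24025 = - \frac{395242}{17}$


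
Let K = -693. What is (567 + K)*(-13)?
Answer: 1638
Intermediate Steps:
(567 + K)*(-13) = (567 - 693)*(-13) = -126*(-13) = 1638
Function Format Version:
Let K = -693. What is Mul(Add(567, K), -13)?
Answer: 1638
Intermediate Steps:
Mul(Add(567, K), -13) = Mul(Add(567, -693), -13) = Mul(-126, -13) = 1638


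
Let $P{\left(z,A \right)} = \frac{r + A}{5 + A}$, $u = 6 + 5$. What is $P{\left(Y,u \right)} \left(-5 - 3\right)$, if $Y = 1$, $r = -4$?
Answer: $- \frac{7}{2} \approx -3.5$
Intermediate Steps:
$u = 11$
$P{\left(z,A \right)} = \frac{-4 + A}{5 + A}$
$P{\left(Y,u \right)} \left(-5 - 3\right) = \frac{-4 + 11}{5 + 11} \left(-5 - 3\right) = \frac{1}{16} \cdot 7 \left(-8\right) = \frac{7}{16} \left(-8\right) = - \frac{7}{2}$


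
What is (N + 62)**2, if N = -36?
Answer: 676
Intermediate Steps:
(N + 62)**2 = (-36 + 62)**2 = 26**2 = 676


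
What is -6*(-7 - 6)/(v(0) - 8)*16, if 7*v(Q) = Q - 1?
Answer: -2912/19 ≈ -153.26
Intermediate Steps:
v(Q) = -1/7 + Q/7 (v(Q) = (Q - 1)/7 = (-1 + Q)/7 = -1/7 + Q/7)
-6*(-7 - 6)/(v(0) - 8)*16 = -6*(-7 - 6)/((-1/7 + (1/7)*0) - 8)*16 = -(-78)/((-1/7 + 0) - 8)*16 = -(-78)/(-1/7 - 8)*16 = -(-78)/(-57/7)*16 = -(-78)*(-7)/57*16 = -6*91/57*16 = -182/19*16 = -2912/19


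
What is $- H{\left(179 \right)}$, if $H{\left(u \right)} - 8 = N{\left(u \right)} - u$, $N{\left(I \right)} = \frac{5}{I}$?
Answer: $\frac{30604}{179} \approx 170.97$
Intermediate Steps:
$H{\left(u \right)} = 8 - u + \frac{5}{u}$ ($H{\left(u \right)} = 8 - \left(u - \frac{5}{u}\right) = 8 - u + \frac{5}{u}$)
$- H{\left(179 \right)} = - (8 - 179 + \frac{5}{179}) = \left(-1\right) \left(- \frac{30604}{179}\right) = \frac{30604}{179}$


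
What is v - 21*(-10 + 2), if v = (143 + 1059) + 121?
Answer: 1491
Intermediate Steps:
v = 1323 (v = 1202 + 121 = 1323)
v - 21*(-10 + 2) = 1323 - 21*(-10 + 2) = 1323 - 21*(-8) = 1323 + 168 = 1491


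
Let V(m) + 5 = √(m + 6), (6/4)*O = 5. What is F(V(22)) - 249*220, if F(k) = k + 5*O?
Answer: -164305/3 + 2*√7 ≈ -54763.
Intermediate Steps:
O = 10/3 (O = (⅔)*5 = 10/3 ≈ 3.3333)
V(m) = -5 + √(6 + m) (V(m) = -5 + √(m + 6) = -5 + √(6 + m))
F(k) = 50/3 + k (F(k) = k + 5*(10/3) = k + 50/3 = 50/3 + k)
F(V(22)) - 249*220 = (50/3 + (-5 + √(6 + 22))) - 249*220 = (50/3 + (-5 + √28)) - 54780 = (50/3 + (-5 + 2*√7)) - 54780 = (35/3 + 2*√7) - 54780 = -164305/3 + 2*√7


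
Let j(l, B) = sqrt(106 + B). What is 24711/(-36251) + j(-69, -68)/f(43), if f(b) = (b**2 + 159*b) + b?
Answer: -24711/36251 + sqrt(38)/8729 ≈ -0.68096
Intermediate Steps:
f(b) = b**2 + 160*b
24711/(-36251) + j(-69, -68)/f(43) = 24711/(-36251) + sqrt(106 - 68)/((43*(160 + 43))) = 24711*(-1/36251) + sqrt(38)/((43*203)) = -24711/36251 + sqrt(38)/8729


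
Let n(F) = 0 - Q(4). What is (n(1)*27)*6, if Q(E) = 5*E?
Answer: -3240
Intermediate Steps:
n(F) = -20 (n(F) = 0 - 5*4 = 0 - 1*20 = 0 - 20 = -20)
(n(1)*27)*6 = -20*27*6 = -540*6 = -3240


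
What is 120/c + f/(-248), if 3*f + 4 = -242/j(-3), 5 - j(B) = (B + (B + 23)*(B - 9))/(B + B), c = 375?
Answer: 52199/165075 ≈ 0.31621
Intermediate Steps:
j(B) = 5 - (B + (-9 + B)*(23 + B))/(2*B) (j(B) = 5 - (B + (B + 23)*(B - 9))/(B + B) = 5 - (B + (23 + B)*(-9 + B))/(2*B) = 5 - (B + (-9 + B)*(23 + B))*1/(2*B) = 5 - (B + (-9 + B)*(23 + B))/(2*B))
f = 200/213 (f = -4/3 + (-242*(-6/(207 - 1*(-3)*(5 - 3))))/3 = -4/3 + (-242*(-6/(207 - 1*(-3)*2)))/3 = -4/3 + (-242*(-6/(207 + 6)))/3 = -4/3 + (-242/((½)*(-⅓)*213))/3 = -4/3 + (-242/(-71/2))/3 = -4/3 + (-242*(-2/71))/3 = -4/3 + (⅓)*(484/71) = -4/3 + 484/213 = 200/213 ≈ 0.93897)
120/c + f/(-248) = 120/375 + (200/213)/(-248) = 120*(1/375) + (200/213)*(-1/248) = 8/25 - 25/6603 = 52199/165075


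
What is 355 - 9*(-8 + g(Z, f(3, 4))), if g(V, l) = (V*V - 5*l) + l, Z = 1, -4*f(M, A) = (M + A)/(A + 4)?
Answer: 3281/8 ≈ 410.13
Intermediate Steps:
f(M, A) = -(A + M)/(4*(4 + A)) (f(M, A) = -(M + A)/(4*(A + 4)) = -(A + M)/(4*(4 + A)))
g(V, l) = V**2 - 4*l (g(V, l) = (V**2 - 5*l) + l = V**2 - 4*l)
355 - 9*(-8 + g(Z, f(3, 4))) = 355 - 9*(-8 + (1**2 - (-1*4 - 1*3)/(4 + 4))) = 355 - 9*(-8 + (1 - (-4 - 3)/8)) = 355 - 9*(-8 + (1 - (-7)/8)) = 355 - 9*(-8 + (1 - 4*(-7/32))) = 355 - 9*(-8 + (1 + 7/8)) = 355 - 9*(-8 + 15/8) = 355 - 9*(-49/8) = 355 + 441/8 = 3281/8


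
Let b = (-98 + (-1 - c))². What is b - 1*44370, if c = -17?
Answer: -37646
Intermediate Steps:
b = 6724 (b = (-98 + (-1 - 1*(-17)))² = (-98 + (-1 + 17))² = (-98 + 16)² = (-82)² = 6724)
b - 1*44370 = 6724 - 1*44370 = 6724 - 44370 = -37646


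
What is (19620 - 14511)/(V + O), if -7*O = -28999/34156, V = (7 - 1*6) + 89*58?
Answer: 1221521028/1234460995 ≈ 0.98952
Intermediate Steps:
V = 5163 (V = (7 - 6) + 5162 = 1 + 5162 = 5163)
O = 28999/239092 (O = -(-28999)/(7*34156) = -⅐*(-28999/34156) = 28999/239092 ≈ 0.12129)
(19620 - 14511)/(V + O) = (19620 - 14511)/(5163 + 28999/239092) = 5109/(1234460995/239092) = 5109*(239092/1234460995) = 1221521028/1234460995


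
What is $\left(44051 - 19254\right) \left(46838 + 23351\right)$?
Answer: $1740476633$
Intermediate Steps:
$\left(44051 - 19254\right) \left(46838 + 23351\right) = 24797 \cdot 70189 = 1740476633$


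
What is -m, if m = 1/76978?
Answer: -1/76978 ≈ -1.2991e-5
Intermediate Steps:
m = 1/76978 ≈ 1.2991e-5
-m = -1*1/76978 = -1/76978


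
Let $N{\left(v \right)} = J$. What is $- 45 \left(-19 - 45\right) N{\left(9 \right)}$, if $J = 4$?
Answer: $11520$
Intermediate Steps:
$N{\left(v \right)} = 4$
$- 45 \left(-19 - 45\right) N{\left(9 \right)} = - 45 \left(-19 - 45\right) 4 = \left(-45\right) \left(-64\right) 4 = 2880 \cdot 4 = 11520$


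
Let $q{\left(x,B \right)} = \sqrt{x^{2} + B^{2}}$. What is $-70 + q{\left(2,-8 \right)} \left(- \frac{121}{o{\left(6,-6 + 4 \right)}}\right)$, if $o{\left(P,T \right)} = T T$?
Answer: $-70 - \frac{121 \sqrt{17}}{2} \approx -319.45$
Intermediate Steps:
$o{\left(P,T \right)} = T^{2}$
$q{\left(x,B \right)} = \sqrt{B^{2} + x^{2}}$
$-70 + q{\left(2,-8 \right)} \left(- \frac{121}{o{\left(6,-6 + 4 \right)}}\right) = -70 + \sqrt{\left(-8\right)^{2} + 2^{2}} \left(- \frac{121}{\left(-6 + 4\right)^{2}}\right) = -70 + \sqrt{64 + 4} \left(- \frac{121}{\left(-2\right)^{2}}\right) = -70 + \sqrt{68} \left(- \frac{121}{4}\right) = -70 + 2 \sqrt{17} \left(\left(-121\right) \frac{1}{4}\right) = -70 + 2 \sqrt{17} \left(- \frac{121}{4}\right) = -70 - \frac{121 \sqrt{17}}{2}$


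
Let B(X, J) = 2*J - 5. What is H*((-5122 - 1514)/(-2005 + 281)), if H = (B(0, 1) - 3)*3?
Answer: -29862/431 ≈ -69.285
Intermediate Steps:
B(X, J) = -5 + 2*J
H = -18 (H = ((-5 + 2*1) - 3)*3 = ((-5 + 2) - 3)*3 = (-3 - 3)*3 = -6*3 = -18)
H*((-5122 - 1514)/(-2005 + 281)) = -18*(-5122 - 1514)/(-2005 + 281) = -(-119448)/(-1724) = -(-119448)*(-1)/1724 = -18*1659/431 = -29862/431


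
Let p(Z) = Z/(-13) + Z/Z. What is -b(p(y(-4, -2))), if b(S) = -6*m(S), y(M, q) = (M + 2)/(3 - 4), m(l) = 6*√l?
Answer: 36*√143/13 ≈ 33.115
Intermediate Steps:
y(M, q) = -2 - M (y(M, q) = (2 + M)/(-1) = (2 + M)*(-1) = -2 - M)
p(Z) = 1 - Z/13 (p(Z) = Z*(-1/13) + 1 = -Z/13 + 1 = 1 - Z/13)
b(S) = -36*√S
-b(p(y(-4, -2))) = -(-36)*√(1 - (-2 - 1*(-4))/13) = -(-36)*√(1 - (-2 + 4)/13) = -(-36)*√(1 - 1/13*2) = -(-36)*√(1 - 2/13) = -(-36)*√(11/13) = -(-36)*√143/13 = 36*√143/13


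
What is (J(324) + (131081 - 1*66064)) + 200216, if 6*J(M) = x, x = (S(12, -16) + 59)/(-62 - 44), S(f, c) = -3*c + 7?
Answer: 28114679/106 ≈ 2.6523e+5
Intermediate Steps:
S(f, c) = 7 - 3*c
x = -57/53 (x = ((7 - 3*(-16)) + 59)/(-62 - 44) = ((7 + 48) + 59)/(-106) = (55 + 59)*(-1/106) = 114*(-1/106) = -57/53 ≈ -1.0755)
J(M) = -19/106 (J(M) = (⅙)*(-57/53) = -19/106)
(J(324) + (131081 - 1*66064)) + 200216 = (-19/106 + (131081 - 1*66064)) + 200216 = (-19/106 + (131081 - 66064)) + 200216 = (-19/106 + 65017) + 200216 = 6891783/106 + 200216 = 28114679/106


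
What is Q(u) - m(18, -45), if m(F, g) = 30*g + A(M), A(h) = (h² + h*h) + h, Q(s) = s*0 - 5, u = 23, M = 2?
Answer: 1335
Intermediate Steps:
Q(s) = -5 (Q(s) = 0 - 5 = -5)
A(h) = h + 2*h² (A(h) = (h² + h²) + h = 2*h² + h = h + 2*h²)
m(F, g) = 10 + 30*g (m(F, g) = 30*g + 2*(1 + 2*2) = 30*g + 2*(1 + 4) = 30*g + 2*5 = 30*g + 10 = 10 + 30*g)
Q(u) - m(18, -45) = -5 - (10 + 30*(-45)) = -5 - (10 - 1350) = -5 - 1*(-1340) = -5 + 1340 = 1335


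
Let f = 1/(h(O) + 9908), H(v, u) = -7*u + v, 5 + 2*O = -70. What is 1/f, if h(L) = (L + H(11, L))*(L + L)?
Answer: -7792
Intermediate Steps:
O = -75/2 (O = -5/2 + (½)*(-70) = -5/2 - 35 = -75/2 ≈ -37.500)
H(v, u) = v - 7*u
h(L) = 2*L*(11 - 6*L) (h(L) = (L + (11 - 7*L))*(L + L) = (11 - 6*L)*(2*L) = 2*L*(11 - 6*L))
f = -1/7792 (f = 1/(2*(-75/2)*(11 - 6*(-75/2)) + 9908) = 1/(2*(-75/2)*(11 + 225) + 9908) = 1/(2*(-75/2)*236 + 9908) = 1/(-17700 + 9908) = 1/(-7792) = -1/7792 ≈ -0.00012834)
1/f = 1/(-1/7792) = -7792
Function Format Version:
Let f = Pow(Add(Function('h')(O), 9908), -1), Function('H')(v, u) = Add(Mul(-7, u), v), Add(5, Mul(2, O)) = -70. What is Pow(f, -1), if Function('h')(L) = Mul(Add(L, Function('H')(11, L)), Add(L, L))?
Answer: -7792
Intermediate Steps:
O = Rational(-75, 2) (O = Add(Rational(-5, 2), Mul(Rational(1, 2), -70)) = Add(Rational(-5, 2), -35) = Rational(-75, 2) ≈ -37.500)
Function('H')(v, u) = Add(v, Mul(-7, u))
Function('h')(L) = Mul(2, L, Add(11, Mul(-6, L))) (Function('h')(L) = Mul(Add(L, Add(11, Mul(-7, L))), Add(L, L)) = Mul(Add(11, Mul(-6, L)), Mul(2, L)) = Mul(2, L, Add(11, Mul(-6, L))))
f = Rational(-1, 7792) (f = Pow(Add(Mul(2, Rational(-75, 2), Add(11, Mul(-6, Rational(-75, 2)))), 9908), -1) = Pow(Add(Mul(2, Rational(-75, 2), Add(11, 225)), 9908), -1) = Pow(Add(Mul(2, Rational(-75, 2), 236), 9908), -1) = Pow(Add(-17700, 9908), -1) = Pow(-7792, -1) = Rational(-1, 7792) ≈ -0.00012834)
Pow(f, -1) = Pow(Rational(-1, 7792), -1) = -7792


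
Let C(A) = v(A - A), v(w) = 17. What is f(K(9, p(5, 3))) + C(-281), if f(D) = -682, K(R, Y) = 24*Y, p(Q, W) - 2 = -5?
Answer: -665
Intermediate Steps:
p(Q, W) = -3 (p(Q, W) = 2 - 5 = -3)
C(A) = 17
f(K(9, p(5, 3))) + C(-281) = -682 + 17 = -665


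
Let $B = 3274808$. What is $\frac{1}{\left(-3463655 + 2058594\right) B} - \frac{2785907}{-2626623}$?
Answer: $\frac{12818807817792435593}{12085893551651336424} \approx 1.0606$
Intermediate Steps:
$\frac{1}{\left(-3463655 + 2058594\right) B} - \frac{2785907}{-2626623} = \frac{1}{\left(-3463655 + 2058594\right) 3274808} - \frac{2785907}{-2626623} = \frac{1}{-1405061} \cdot \frac{1}{3274808} - - \frac{2785907}{2626623} = \left(- \frac{1}{1405061}\right) \frac{1}{3274808} + \frac{2785907}{2626623} = - \frac{1}{4601305003288} + \frac{2785907}{2626623} = \frac{12818807817792435593}{12085893551651336424}$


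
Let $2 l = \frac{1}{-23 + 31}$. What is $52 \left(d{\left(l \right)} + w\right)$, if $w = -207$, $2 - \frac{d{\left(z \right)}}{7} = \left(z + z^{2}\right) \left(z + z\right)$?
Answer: $- \frac{5139979}{512} \approx -10039.0$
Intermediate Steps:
$l = \frac{1}{16}$ ($l = \frac{1}{2 \left(-23 + 31\right)} = \frac{1}{2 \cdot 8} = \frac{1}{2} \cdot \frac{1}{8} = \frac{1}{16} \approx 0.0625$)
$d{\left(z \right)} = 14 - 14 z \left(z + z^{2}\right)$ ($d{\left(z \right)} = 14 - 7 \left(z + z^{2}\right) \left(z + z\right) = 14 - 7 \left(z + z^{2}\right) 2 z = 14 - 7 \cdot 2 z \left(z + z^{2}\right) = 14 - 14 z \left(z + z^{2}\right)$)
$52 \left(d{\left(l \right)} + w\right) = 52 \left(\left(14 - \frac{14}{256} - \frac{14}{4096}\right) - 207\right) = 52 \left(\left(14 - \frac{7}{128} - \frac{7}{2048}\right) - 207\right) = 52 \left(\frac{28553}{2048} - 207\right) = 52 \left(- \frac{395383}{2048}\right) = - \frac{5139979}{512}$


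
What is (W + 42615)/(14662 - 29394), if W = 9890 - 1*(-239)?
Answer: -13186/3683 ≈ -3.5802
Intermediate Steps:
W = 10129 (W = 9890 + 239 = 10129)
(W + 42615)/(14662 - 29394) = (10129 + 42615)/(14662 - 29394) = 52744/(-14732) = 52744*(-1/14732) = -13186/3683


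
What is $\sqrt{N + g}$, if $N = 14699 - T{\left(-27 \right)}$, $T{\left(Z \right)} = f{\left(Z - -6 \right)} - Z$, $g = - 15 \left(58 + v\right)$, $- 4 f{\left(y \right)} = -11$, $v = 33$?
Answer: $\frac{27 \sqrt{73}}{2} \approx 115.34$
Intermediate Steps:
$f{\left(y \right)} = \frac{11}{4}$ ($f{\left(y \right)} = \left(- \frac{1}{4}\right) \left(-11\right) = \frac{11}{4}$)
$g = -1365$ ($g = - 15 \left(58 + 33\right) = \left(-15\right) 91 = -1365$)
$T{\left(Z \right)} = \frac{11}{4} - Z$
$N = \frac{58677}{4}$ ($N = 14699 - \left(\frac{11}{4} - -27\right) = 14699 - \left(\frac{11}{4} + 27\right) = 14699 - \frac{119}{4} = \frac{58677}{4} \approx 14669.0$)
$\sqrt{N + g} = \sqrt{\frac{58677}{4} - 1365} = \sqrt{\frac{53217}{4}} = \frac{27 \sqrt{73}}{2}$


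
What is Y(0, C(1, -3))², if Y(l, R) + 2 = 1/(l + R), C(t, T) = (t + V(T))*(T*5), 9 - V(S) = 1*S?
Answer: 152881/38025 ≈ 4.0205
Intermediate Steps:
V(S) = 9 - S
C(t, T) = 5*T*(9 + t - T) (C(t, T) = (t + (9 - T))*(T*5) = (9 + t - T)*(5*T) = 5*T*(9 + t - T))
Y(l, R) = -2 + 1/(R + l) (Y(l, R) = -2 + 1/(l + R) = -2 + 1/(R + l))
Y(0, C(1, -3))² = ((1 - 10*(-3)*(9 + 1 - 1*(-3)) - 2*0)/(5*(-3)*(9 + 1 - 1*(-3)) + 0))² = ((1 - 10*(-3)*(9 + 1 + 3) + 0)/(5*(-3)*(9 + 1 + 3) + 0))² = ((1 - 10*(-3)*13 + 0)/(5*(-3)*13 + 0))² = ((1 - 2*(-195) + 0)/(-195 + 0))² = ((1 + 390 + 0)/(-195))² = (-1/195*391)² = (-391/195)² = 152881/38025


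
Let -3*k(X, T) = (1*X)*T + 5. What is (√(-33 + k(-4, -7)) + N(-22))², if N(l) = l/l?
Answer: -43 + 4*I*√11 ≈ -43.0 + 13.266*I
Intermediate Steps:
N(l) = 1
k(X, T) = -5/3 - T*X/3 (k(X, T) = -((1*X)*T + 5)/3 = -(X*T + 5)/3 = -(T*X + 5)/3 = -(5 + T*X)/3 = -5/3 - T*X/3)
(√(-33 + k(-4, -7)) + N(-22))² = (√(-33 + (-5/3 - ⅓*(-7)*(-4))) + 1)² = (√(-33 + (-5/3 - 28/3)) + 1)² = (√(-33 - 11) + 1)² = (√(-44) + 1)² = (2*I*√11 + 1)² = (1 + 2*I*√11)²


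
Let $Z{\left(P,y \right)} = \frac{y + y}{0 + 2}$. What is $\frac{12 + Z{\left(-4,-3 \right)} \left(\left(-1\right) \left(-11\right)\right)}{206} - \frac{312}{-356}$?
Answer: $\frac{14199}{18334} \approx 0.77446$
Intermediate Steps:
$Z{\left(P,y \right)} = y$ ($Z{\left(P,y \right)} = \frac{2 y}{2} = 2 y \frac{1}{2} = y$)
$\frac{12 + Z{\left(-4,-3 \right)} \left(\left(-1\right) \left(-11\right)\right)}{206} - \frac{312}{-356} = \frac{12 - 3 \left(\left(-1\right) \left(-11\right)\right)}{206} - \frac{312}{-356} = \left(12 - 33\right) \frac{1}{206} - - \frac{78}{89} = \left(12 - 33\right) \frac{1}{206} + \frac{78}{89} = \left(-21\right) \frac{1}{206} + \frac{78}{89} = - \frac{21}{206} + \frac{78}{89} = \frac{14199}{18334}$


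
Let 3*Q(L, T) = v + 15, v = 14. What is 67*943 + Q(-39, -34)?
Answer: 189572/3 ≈ 63191.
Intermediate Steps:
Q(L, T) = 29/3 (Q(L, T) = (14 + 15)/3 = (⅓)*29 = 29/3)
67*943 + Q(-39, -34) = 67*943 + 29/3 = 63181 + 29/3 = 189572/3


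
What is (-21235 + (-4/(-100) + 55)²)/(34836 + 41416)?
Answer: -1034409/4332500 ≈ -0.23876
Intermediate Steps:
(-21235 + (-4/(-100) + 55)²)/(34836 + 41416) = (-21235 + (-4*(-1/100) + 55)²)/76252 = (-21235 + (1/25 + 55)²)*(1/76252) = (-21235 + (1376/25)²)*(1/76252) = (-21235 + 1893376/625)*(1/76252) = -11378499/625*1/76252 = -1034409/4332500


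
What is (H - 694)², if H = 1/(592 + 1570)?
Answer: 2251281182329/4674244 ≈ 4.8164e+5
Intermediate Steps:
H = 1/2162 ≈ 0.00046253
(H - 694)² = (1/2162 - 694)² = (-1500427/2162)² = 2251281182329/4674244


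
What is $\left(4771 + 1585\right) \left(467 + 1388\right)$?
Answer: $11790380$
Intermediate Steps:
$\left(4771 + 1585\right) \left(467 + 1388\right) = 6356 \cdot 1855 = 11790380$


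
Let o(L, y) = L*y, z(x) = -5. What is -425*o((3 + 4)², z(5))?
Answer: 104125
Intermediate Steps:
-425*o((3 + 4)², z(5)) = -425*(3 + 4)²*(-5) = -425*7²*(-5) = -20825*(-5) = -425*(-245) = 104125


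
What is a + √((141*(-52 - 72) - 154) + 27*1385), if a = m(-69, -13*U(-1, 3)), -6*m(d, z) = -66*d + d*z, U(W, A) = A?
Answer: -2415/2 + √19757 ≈ -1066.9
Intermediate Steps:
m(d, z) = 11*d - d*z/6 (m(d, z) = -(-66*d + d*z)/6 = 11*d - d*z/6)
a = -2415/2 (a = (⅙)*(-69)*(66 - (-13)*3) = (⅙)*(-69)*(66 - 1*(-39)) = (⅙)*(-69)*(66 + 39) = (⅙)*(-69)*105 = -2415/2 ≈ -1207.5)
a + √((141*(-52 - 72) - 154) + 27*1385) = -2415/2 + √((141*(-52 - 72) - 154) + 27*1385) = -2415/2 + √((141*(-124) - 154) + 37395) = -2415/2 + √((-17484 - 154) + 37395) = -2415/2 + √(-17638 + 37395) = -2415/2 + √19757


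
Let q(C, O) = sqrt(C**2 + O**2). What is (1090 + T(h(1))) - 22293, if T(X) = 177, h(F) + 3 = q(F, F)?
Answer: -21026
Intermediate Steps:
h(F) = -3 + sqrt(2)*sqrt(F**2) (h(F) = -3 + sqrt(F**2 + F**2) = -3 + sqrt(2*F**2) = -3 + sqrt(2)*sqrt(F**2))
(1090 + T(h(1))) - 22293 = (1090 + 177) - 22293 = 1267 - 22293 = -21026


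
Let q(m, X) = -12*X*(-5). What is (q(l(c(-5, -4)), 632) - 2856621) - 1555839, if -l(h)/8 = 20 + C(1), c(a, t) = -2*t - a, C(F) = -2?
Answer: -4374540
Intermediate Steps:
c(a, t) = -a - 2*t
l(h) = -144 (l(h) = -8*(20 - 2) = -8*18 = -144)
q(m, X) = 60*X
(q(l(c(-5, -4)), 632) - 2856621) - 1555839 = (60*632 - 2856621) - 1555839 = (37920 - 2856621) - 1555839 = -2818701 - 1555839 = -4374540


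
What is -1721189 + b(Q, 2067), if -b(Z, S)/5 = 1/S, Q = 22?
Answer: -3557697668/2067 ≈ -1.7212e+6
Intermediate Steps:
b(Z, S) = -5/S
-1721189 + b(Q, 2067) = -1721189 - 5/2067 = -3557697668/2067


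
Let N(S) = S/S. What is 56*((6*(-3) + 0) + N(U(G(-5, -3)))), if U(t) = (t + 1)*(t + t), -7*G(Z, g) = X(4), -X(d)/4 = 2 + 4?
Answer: -952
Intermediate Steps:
X(d) = -24 (X(d) = -4*(2 + 4) = -4*6 = -24)
G(Z, g) = 24/7 (G(Z, g) = -1/7*(-24) = 24/7)
U(t) = 2*t*(1 + t) (U(t) = (1 + t)*(2*t) = 2*t*(1 + t))
N(S) = 1
56*((6*(-3) + 0) + N(U(G(-5, -3)))) = 56*((6*(-3) + 0) + 1) = 56*((-18 + 0) + 1) = 56*(-18 + 1) = 56*(-17) = -952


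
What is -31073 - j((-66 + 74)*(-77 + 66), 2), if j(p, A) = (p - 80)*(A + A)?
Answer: -30401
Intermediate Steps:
j(p, A) = 2*A*(-80 + p) (j(p, A) = (-80 + p)*(2*A) = 2*A*(-80 + p))
-31073 - j((-66 + 74)*(-77 + 66), 2) = -31073 - 2*2*(-80 + (-66 + 74)*(-77 + 66)) = -31073 - 2*2*(-80 + 8*(-11)) = -31073 - 2*2*(-80 - 88) = -31073 - 2*2*(-168) = -31073 - 1*(-672) = -31073 + 672 = -30401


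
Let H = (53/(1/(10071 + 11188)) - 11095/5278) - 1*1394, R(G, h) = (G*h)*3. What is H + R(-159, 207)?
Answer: 774050291/754 ≈ 1.0266e+6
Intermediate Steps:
R(G, h) = 3*G*h
H = 848499497/754 (H = (53/(1/21259) - 11095*1/5278) - 1394 = (53/(1/21259) - 1585/754) - 1394 = (53*21259 - 1585/754) - 1394 = (1126727 - 1585/754) - 1394 = 849550573/754 - 1394 = 848499497/754 ≈ 1.1253e+6)
H + R(-159, 207) = 848499497/754 + 3*(-159)*207 = 848499497/754 - 98739 = 774050291/754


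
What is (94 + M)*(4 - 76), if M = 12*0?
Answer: -6768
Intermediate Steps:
M = 0
(94 + M)*(4 - 76) = (94 + 0)*(4 - 76) = 94*(-72) = -6768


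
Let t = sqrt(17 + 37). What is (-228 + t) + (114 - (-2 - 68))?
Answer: -44 + 3*sqrt(6) ≈ -36.652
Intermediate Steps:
t = 3*sqrt(6) (t = sqrt(54) = 3*sqrt(6) ≈ 7.3485)
(-228 + t) + (114 - (-2 - 68)) = (-228 + 3*sqrt(6)) + (114 - (-2 - 68)) = (-228 + 3*sqrt(6)) + (114 - 1*(-70)) = (-228 + 3*sqrt(6)) + (114 + 70) = (-228 + 3*sqrt(6)) + 184 = -44 + 3*sqrt(6)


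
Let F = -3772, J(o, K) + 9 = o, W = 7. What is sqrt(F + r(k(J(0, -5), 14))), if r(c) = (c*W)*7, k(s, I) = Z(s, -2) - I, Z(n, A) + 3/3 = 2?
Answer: I*sqrt(4409) ≈ 66.4*I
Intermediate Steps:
Z(n, A) = 1 (Z(n, A) = -1 + 2 = 1)
J(o, K) = -9 + o
k(s, I) = 1 - I
r(c) = 49*c (r(c) = (c*7)*7 = (7*c)*7 = 49*c)
sqrt(F + r(k(J(0, -5), 14))) = sqrt(-3772 + 49*(1 - 1*14)) = sqrt(-3772 + 49*(1 - 14)) = sqrt(-3772 + 49*(-13)) = sqrt(-3772 - 637) = sqrt(-4409) = I*sqrt(4409)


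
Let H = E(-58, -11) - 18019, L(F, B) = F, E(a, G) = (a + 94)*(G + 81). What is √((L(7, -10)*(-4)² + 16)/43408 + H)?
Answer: I*√114078337427/2713 ≈ 124.49*I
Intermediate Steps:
E(a, G) = (81 + G)*(94 + a) (E(a, G) = (94 + a)*(81 + G) = (81 + G)*(94 + a))
H = -15499 (H = (7614 + 81*(-58) + 94*(-11) - 11*(-58)) - 18019 = (7614 - 4698 - 1034 + 638) - 18019 = 2520 - 18019 = -15499)
√((L(7, -10)*(-4)² + 16)/43408 + H) = √((7*(-4)² + 16)/43408 - 15499) = √((7*16 + 16)*(1/43408) - 15499) = √((112 + 16)*(1/43408) - 15499) = √(128*(1/43408) - 15499) = √(8/2713 - 15499) = √(-42048779/2713) = I*√114078337427/2713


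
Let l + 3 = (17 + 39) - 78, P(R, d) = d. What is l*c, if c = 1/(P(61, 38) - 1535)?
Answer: 25/1497 ≈ 0.016700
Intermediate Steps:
l = -25 (l = -3 + ((17 + 39) - 78) = -3 + (56 - 78) = -3 - 22 = -25)
c = -1/1497 (c = 1/(38 - 1535) = 1/(-1497) = -1/1497 ≈ -0.00066800)
l*c = -25*(-1/1497) = 25/1497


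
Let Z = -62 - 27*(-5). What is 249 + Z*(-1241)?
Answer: -90344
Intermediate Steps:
Z = 73 (Z = -62 + 135 = 73)
249 + Z*(-1241) = 249 + 73*(-1241) = 249 - 90593 = -90344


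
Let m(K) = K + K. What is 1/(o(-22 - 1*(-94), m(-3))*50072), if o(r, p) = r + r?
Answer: 1/7210368 ≈ 1.3869e-7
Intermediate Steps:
m(K) = 2*K
o(r, p) = 2*r
1/(o(-22 - 1*(-94), m(-3))*50072) = 1/((2*(-22 - 1*(-94)))*50072) = (1/50072)/(2*(-22 + 94)) = (1/50072)/(2*72) = (1/50072)/144 = (1/144)*(1/50072) = 1/7210368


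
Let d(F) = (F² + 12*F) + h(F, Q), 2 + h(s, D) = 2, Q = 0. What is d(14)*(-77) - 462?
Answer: -28490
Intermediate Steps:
h(s, D) = 0 (h(s, D) = -2 + 2 = 0)
d(F) = F² + 12*F (d(F) = (F² + 12*F) + 0 = F² + 12*F)
d(14)*(-77) - 462 = (14*(12 + 14))*(-77) - 462 = (14*26)*(-77) - 462 = 364*(-77) - 462 = -28028 - 462 = -28490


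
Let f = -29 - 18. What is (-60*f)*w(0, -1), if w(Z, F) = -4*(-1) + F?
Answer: 8460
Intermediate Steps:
f = -47
w(Z, F) = 4 + F
(-60*f)*w(0, -1) = (-60*(-47))*(4 - 1) = 2820*3 = 8460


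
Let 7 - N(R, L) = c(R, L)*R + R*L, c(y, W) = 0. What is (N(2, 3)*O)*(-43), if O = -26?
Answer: 1118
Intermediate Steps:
N(R, L) = 7 - L*R (N(R, L) = 7 - (0*R + R*L) = 7 - (0 + L*R) = 7 - L*R)
(N(2, 3)*O)*(-43) = ((7 - 1*3*2)*(-26))*(-43) = ((7 - 6)*(-26))*(-43) = (1*(-26))*(-43) = -26*(-43) = 1118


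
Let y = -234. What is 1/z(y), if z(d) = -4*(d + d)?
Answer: 1/1872 ≈ 0.00053419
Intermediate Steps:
z(d) = -8*d
1/z(y) = 1/(-8*(-234)) = 1/1872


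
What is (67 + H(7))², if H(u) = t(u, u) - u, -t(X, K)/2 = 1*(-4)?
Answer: 4624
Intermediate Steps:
t(X, K) = 8 (t(X, K) = -2*(-4) = 8)
H(u) = 8 - u
(67 + H(7))² = (67 + (8 - 1*7))² = (67 + (8 - 7))² = (67 + 1)² = 68² = 4624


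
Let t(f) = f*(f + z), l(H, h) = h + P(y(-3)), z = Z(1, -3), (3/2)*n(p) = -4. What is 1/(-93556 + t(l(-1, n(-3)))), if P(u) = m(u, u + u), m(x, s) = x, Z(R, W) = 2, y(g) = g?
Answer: -9/841817 ≈ -1.0691e-5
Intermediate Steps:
n(p) = -8/3 (n(p) = (2/3)*(-4) = -8/3)
z = 2
P(u) = u
l(H, h) = -3 + h (l(H, h) = h - 3 = -3 + h)
t(f) = f*(2 + f) (t(f) = f*(f + 2) = f*(2 + f))
1/(-93556 + t(l(-1, n(-3)))) = 1/(-93556 + (-3 - 8/3)*(2 + (-3 - 8/3))) = 1/(-93556 - 17*(2 - 17/3)/3) = 1/(-93556 - 17/3*(-11/3)) = 1/(-93556 + 187/9) = 1/(-841817/9) = -9/841817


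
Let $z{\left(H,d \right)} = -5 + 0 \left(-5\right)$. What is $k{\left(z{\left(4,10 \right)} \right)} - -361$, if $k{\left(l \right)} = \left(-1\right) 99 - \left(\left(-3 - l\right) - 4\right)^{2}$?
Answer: $258$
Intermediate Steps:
$z{\left(H,d \right)} = -5$ ($z{\left(H,d \right)} = -5 + 0 = -5$)
$k{\left(l \right)} = -99 - \left(-7 - l\right)^{2}$
$k{\left(z{\left(4,10 \right)} \right)} - -361 = \left(-99 - \left(7 - 5\right)^{2}\right) - -361 = \left(-99 - 2^{2}\right) + 361 = \left(-99 - 4\right) + 361 = -103 + 361 = 258$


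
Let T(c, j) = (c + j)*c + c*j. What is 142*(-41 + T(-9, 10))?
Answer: -19880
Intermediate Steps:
T(c, j) = c*j + c*(c + j) (T(c, j) = c*(c + j) + c*j = c*j + c*(c + j))
142*(-41 + T(-9, 10)) = 142*(-41 - 9*(-9 + 2*10)) = 142*(-41 - 9*(-9 + 20)) = 142*(-41 - 9*11) = 142*(-41 - 99) = 142*(-140) = -19880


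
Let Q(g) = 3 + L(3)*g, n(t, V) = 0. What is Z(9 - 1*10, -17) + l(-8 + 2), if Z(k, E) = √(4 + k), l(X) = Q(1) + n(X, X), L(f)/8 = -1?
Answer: -5 + √3 ≈ -3.2679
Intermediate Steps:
L(f) = -8 (L(f) = 8*(-1) = -8)
Q(g) = 3 - 8*g
l(X) = -5 (l(X) = (3 - 8*1) + 0 = (3 - 8) + 0 = -5 + 0 = -5)
Z(9 - 1*10, -17) + l(-8 + 2) = √(4 + (9 - 1*10)) - 5 = √(4 + (9 - 10)) - 5 = √(4 - 1) - 5 = √3 - 5 = -5 + √3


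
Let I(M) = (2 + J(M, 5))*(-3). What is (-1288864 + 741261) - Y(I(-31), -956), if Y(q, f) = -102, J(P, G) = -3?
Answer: -547501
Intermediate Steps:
I(M) = 3 (I(M) = (2 - 3)*(-3) = -1*(-3) = 3)
(-1288864 + 741261) - Y(I(-31), -956) = (-1288864 + 741261) - 1*(-102) = -547603 + 102 = -547501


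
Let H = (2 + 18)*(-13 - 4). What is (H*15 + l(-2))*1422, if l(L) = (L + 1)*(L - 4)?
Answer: -7243668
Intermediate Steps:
H = -340 (H = 20*(-17) = -340)
l(L) = (1 + L)*(-4 + L)
(H*15 + l(-2))*1422 = (-340*15 + (-4 + (-2)² - 3*(-2)))*1422 = (-5100 + (-4 + 4 + 6))*1422 = (-5100 + 6)*1422 = -5094*1422 = -7243668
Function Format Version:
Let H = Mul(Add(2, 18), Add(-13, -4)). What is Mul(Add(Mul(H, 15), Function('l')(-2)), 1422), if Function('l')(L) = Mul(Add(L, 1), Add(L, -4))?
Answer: -7243668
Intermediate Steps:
H = -340 (H = Mul(20, -17) = -340)
Function('l')(L) = Mul(Add(1, L), Add(-4, L))
Mul(Add(Mul(H, 15), Function('l')(-2)), 1422) = Mul(Add(Mul(-340, 15), Add(-4, Pow(-2, 2), Mul(-3, -2))), 1422) = Mul(Add(-5100, Add(-4, 4, 6)), 1422) = Mul(Add(-5100, 6), 1422) = Mul(-5094, 1422) = -7243668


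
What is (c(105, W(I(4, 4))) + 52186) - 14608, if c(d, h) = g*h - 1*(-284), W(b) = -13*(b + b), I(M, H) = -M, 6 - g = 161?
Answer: 21742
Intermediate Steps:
g = -155 (g = 6 - 1*161 = 6 - 161 = -155)
W(b) = -26*b
c(d, h) = 284 - 155*h (c(d, h) = -155*h - 1*(-284) = -155*h + 284 = 284 - 155*h)
(c(105, W(I(4, 4))) + 52186) - 14608 = ((284 - (-4030)*(-1*4)) + 52186) - 14608 = ((284 - (-4030)*(-4)) + 52186) - 14608 = ((284 - 155*104) + 52186) - 14608 = ((284 - 16120) + 52186) - 14608 = (-15836 + 52186) - 14608 = 36350 - 14608 = 21742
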